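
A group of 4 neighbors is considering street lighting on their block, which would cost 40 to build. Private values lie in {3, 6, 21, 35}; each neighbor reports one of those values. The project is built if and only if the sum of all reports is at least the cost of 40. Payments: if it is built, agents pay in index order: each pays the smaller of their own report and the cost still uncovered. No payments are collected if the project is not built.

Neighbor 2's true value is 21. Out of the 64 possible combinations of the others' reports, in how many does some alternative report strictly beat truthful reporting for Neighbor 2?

Others report (3, 3, 35): truth gives 0; report 3 gives 18 > 0. Violating.
Others report (3, 6, 35): truth gives 0; report 3 gives 18 > 0. Violating.
Others report (3, 21, 21): truth gives 0; report 3 gives 18 > 0. Violating.
Others report (3, 21, 35): truth gives 0; report 3 gives 18 > 0. Violating.
Others report (3, 3, 3): truth gives 0; no alternative beats it.
Others report (3, 3, 6): truth gives 0; no alternative beats it.
(Checking all 64 profiles: 44 have a profitable deviation, 20 do not.)

44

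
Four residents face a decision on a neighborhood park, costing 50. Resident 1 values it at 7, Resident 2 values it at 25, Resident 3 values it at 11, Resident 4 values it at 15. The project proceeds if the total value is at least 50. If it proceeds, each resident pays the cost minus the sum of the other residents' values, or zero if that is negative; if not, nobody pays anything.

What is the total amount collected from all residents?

Total value 58 ≥ cost 50, so it is built.
Resident 1: others sum to 51; max(0, 50 - 51) = 0.
Resident 2: others sum to 33; max(0, 50 - 33) = 17.
Resident 3: others sum to 47; max(0, 50 - 47) = 3.
Resident 4: others sum to 43; max(0, 50 - 43) = 7.
Total collected = 0 + 17 + 3 + 7 = 27.

27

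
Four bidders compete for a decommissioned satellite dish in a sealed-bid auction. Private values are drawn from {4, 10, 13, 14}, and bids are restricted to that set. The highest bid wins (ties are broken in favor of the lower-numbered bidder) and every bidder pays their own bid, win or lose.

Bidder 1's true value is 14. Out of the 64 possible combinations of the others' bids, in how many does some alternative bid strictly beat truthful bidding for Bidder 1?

27

Others bid (4, 4, 4): truth gives 0; bid 4 gives 10 > 0. Violating.
Others bid (4, 4, 10): truth gives 0; bid 10 gives 4 > 0. Violating.
Others bid (4, 4, 13): truth gives 0; bid 13 gives 1 > 0. Violating.
Others bid (4, 10, 4): truth gives 0; bid 10 gives 4 > 0. Violating.
Others bid (4, 4, 14): truth gives 0; no alternative beats it.
Others bid (4, 10, 14): truth gives 0; no alternative beats it.
(Checking all 64 profiles: 27 have a profitable deviation, 37 do not.)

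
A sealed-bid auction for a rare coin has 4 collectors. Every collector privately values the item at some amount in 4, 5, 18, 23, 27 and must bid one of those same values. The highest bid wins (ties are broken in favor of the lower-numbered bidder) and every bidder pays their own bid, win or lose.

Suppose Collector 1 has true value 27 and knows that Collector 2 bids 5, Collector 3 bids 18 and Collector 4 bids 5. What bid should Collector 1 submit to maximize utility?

18

Bid 4: loses but pays 4, utility -4.
Bid 5: loses but pays 5, utility -5.
Bid 18: wins, pays 18, utility 27 - 18 = 9.
Bid 23: wins, pays 23, utility 27 - 23 = 4.
Bid 27: wins, pays 27, utility 27 - 27 = 0.
The best choice is 18 with utility 9.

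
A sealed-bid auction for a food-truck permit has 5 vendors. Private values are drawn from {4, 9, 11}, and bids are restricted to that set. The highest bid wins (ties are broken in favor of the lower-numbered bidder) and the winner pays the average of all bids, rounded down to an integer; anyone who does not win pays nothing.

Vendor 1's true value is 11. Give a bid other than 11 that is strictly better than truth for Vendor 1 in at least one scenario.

Suppose Vendor 2 bids 4, Vendor 3 bids 4, Vendor 4 bids 4 and Vendor 5 bids 4.
Bid 11: wins, pays 5, utility 11 - 5 = 6.
Bid 4: wins, pays 4, utility 11 - 4 = 7.
So bidding 4 beats truth here (7 > 6).

4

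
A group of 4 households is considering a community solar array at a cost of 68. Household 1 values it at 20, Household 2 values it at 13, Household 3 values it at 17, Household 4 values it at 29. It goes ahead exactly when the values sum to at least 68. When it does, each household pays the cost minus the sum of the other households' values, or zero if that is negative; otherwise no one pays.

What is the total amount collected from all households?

Total value 79 ≥ cost 68, so it is built.
Household 1: others sum to 59; max(0, 68 - 59) = 9.
Household 2: others sum to 66; max(0, 68 - 66) = 2.
Household 3: others sum to 62; max(0, 68 - 62) = 6.
Household 4: others sum to 50; max(0, 68 - 50) = 18.
Total collected = 9 + 2 + 6 + 18 = 35.

35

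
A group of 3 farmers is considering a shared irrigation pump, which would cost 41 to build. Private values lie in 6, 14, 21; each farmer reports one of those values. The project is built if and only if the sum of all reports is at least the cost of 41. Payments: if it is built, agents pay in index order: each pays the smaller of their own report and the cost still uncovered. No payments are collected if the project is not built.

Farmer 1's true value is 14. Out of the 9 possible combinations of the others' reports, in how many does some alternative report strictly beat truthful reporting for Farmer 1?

Others report (14, 21): truth gives 0; report 6 gives 8 > 0. Violating.
Others report (21, 14): truth gives 0; report 6 gives 8 > 0. Violating.
Others report (21, 21): truth gives 0; report 6 gives 8 > 0. Violating.
Others report (6, 6): truth gives 0; no alternative beats it.
Others report (6, 14): truth gives 0; no alternative beats it.
(Checking all 9 profiles: 3 have a profitable deviation, 6 do not.)

3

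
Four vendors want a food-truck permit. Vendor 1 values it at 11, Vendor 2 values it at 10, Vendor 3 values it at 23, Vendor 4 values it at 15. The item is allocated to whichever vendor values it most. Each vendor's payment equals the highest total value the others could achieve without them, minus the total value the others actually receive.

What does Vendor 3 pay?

Vendor 3 has the highest value and receives the item.
Without Vendor 3, the item would go to the next-highest value, 15, so the others could achieve 15.
With Vendor 3 present and winning, the others receive nothing, so their total is 0.
Payment = 15 - 0 = 15.

15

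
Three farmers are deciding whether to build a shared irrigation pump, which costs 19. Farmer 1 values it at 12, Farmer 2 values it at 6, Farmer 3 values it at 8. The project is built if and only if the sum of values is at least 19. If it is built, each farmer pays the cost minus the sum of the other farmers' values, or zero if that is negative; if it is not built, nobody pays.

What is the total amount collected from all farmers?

Total value 26 ≥ cost 19, so it is built.
Farmer 1: others sum to 14; max(0, 19 - 14) = 5.
Farmer 2: others sum to 20; max(0, 19 - 20) = 0.
Farmer 3: others sum to 18; max(0, 19 - 18) = 1.
Total collected = 5 + 0 + 1 = 6.

6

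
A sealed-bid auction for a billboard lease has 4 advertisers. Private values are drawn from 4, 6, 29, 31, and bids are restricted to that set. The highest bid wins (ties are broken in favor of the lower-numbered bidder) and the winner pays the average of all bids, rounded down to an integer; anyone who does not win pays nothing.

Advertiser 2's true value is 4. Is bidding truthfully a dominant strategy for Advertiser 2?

Yes

Check each profile of the others' bids and compare truth against every alternative bid.
Others bid (4, 4, 6): truth gives 0, best alternative gives -1.
Others bid (4, 6, 4): truth gives 0, best alternative gives -1.
Others bid (4, 6, 6): truth gives 0, best alternative gives -1.
Others bid (4, 4, 4): truth gives 0, best alternative gives 0.
Others bid (4, 4, 29): truth gives 0, best alternative gives 0.
Others bid (4, 4, 31): truth gives 0, best alternative gives 0.
(Remaining 58 profiles checked similarly; truth is weakly best in each.)
In every case the truthful bid is at least as good as any alternative, so it is a dominant strategy.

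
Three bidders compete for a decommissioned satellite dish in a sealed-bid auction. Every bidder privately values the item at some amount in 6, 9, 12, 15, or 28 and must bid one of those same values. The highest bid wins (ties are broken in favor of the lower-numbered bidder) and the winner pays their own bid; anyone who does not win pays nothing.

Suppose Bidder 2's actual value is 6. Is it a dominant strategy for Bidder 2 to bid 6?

Check each profile of the others' bids and compare truth against every alternative bid.
Others bid (6, 6): truth gives 0, best alternative gives -3.
Others bid (6, 9): truth gives 0, best alternative gives -3.
Others bid (6, 12): truth gives 0, best alternative gives 0.
Others bid (6, 15): truth gives 0, best alternative gives 0.
Others bid (6, 28): truth gives 0, best alternative gives 0.
Others bid (9, 6): truth gives 0, best alternative gives 0.
(Remaining 19 profiles checked similarly; truth is weakly best in each.)
In every case the truthful bid is at least as good as any alternative, so it is a dominant strategy.

Yes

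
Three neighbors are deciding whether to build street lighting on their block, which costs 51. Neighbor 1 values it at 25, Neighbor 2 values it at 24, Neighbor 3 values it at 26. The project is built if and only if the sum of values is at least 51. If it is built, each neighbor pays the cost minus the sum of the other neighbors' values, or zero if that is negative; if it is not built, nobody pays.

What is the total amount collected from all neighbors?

3

Total value 75 ≥ cost 51, so it is built.
Neighbor 1: others sum to 50; max(0, 51 - 50) = 1.
Neighbor 2: others sum to 51; max(0, 51 - 51) = 0.
Neighbor 3: others sum to 49; max(0, 51 - 49) = 2.
Total collected = 1 + 0 + 2 = 3.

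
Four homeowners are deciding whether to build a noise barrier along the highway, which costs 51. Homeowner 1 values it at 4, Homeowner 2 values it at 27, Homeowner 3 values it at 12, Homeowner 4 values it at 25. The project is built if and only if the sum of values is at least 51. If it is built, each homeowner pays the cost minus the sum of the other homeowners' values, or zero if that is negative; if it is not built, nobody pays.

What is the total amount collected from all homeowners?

18

Total value 68 ≥ cost 51, so it is built.
Homeowner 1: others sum to 64; max(0, 51 - 64) = 0.
Homeowner 2: others sum to 41; max(0, 51 - 41) = 10.
Homeowner 3: others sum to 56; max(0, 51 - 56) = 0.
Homeowner 4: others sum to 43; max(0, 51 - 43) = 8.
Total collected = 0 + 10 + 0 + 8 = 18.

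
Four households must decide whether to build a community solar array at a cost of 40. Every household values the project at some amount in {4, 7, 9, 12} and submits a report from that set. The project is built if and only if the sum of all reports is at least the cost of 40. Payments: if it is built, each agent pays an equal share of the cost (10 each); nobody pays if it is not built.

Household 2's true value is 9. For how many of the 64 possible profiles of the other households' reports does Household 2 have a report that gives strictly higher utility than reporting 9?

6

Others report (7, 12, 12): truth gives -1; report 4 gives 0 > -1. Violating.
Others report (9, 12, 12): truth gives -1; report 4 gives 0 > -1. Violating.
Others report (12, 7, 12): truth gives -1; report 4 gives 0 > -1. Violating.
Others report (12, 9, 12): truth gives -1; report 4 gives 0 > -1. Violating.
Others report (4, 4, 4): truth gives 0; no alternative beats it.
Others report (4, 4, 7): truth gives 0; no alternative beats it.
(Checking all 64 profiles: 6 have a profitable deviation, 58 do not.)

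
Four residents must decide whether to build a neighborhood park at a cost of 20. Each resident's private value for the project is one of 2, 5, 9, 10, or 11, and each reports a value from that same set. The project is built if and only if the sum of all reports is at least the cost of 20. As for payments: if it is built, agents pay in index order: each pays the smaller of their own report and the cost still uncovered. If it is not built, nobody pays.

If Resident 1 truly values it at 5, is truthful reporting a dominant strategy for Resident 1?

Consider the case where Resident 2 reports 2, Resident 3 reports 5 and Resident 4 reports 11.
Truthful report 5: project built, pays 5, utility 5 - 5 = 0.
Report 2 instead: project built, pays 2, utility 5 - 2 = 3.
Since 3 > 0, reporting 2 is strictly better here, so truthful reporting is not dominant.

No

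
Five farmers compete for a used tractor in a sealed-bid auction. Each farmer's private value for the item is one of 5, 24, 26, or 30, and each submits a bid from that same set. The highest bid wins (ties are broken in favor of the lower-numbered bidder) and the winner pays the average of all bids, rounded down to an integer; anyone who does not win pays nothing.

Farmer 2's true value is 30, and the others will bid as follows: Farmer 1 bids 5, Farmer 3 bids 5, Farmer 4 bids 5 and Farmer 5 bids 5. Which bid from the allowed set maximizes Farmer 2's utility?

Bid 5: loses, pays 0, utility 0.
Bid 24: wins, pays 8, utility 30 - 8 = 22.
Bid 26: wins, pays 9, utility 30 - 9 = 21.
Bid 30: wins, pays 10, utility 30 - 10 = 20.
The best choice is 24 with utility 22.

24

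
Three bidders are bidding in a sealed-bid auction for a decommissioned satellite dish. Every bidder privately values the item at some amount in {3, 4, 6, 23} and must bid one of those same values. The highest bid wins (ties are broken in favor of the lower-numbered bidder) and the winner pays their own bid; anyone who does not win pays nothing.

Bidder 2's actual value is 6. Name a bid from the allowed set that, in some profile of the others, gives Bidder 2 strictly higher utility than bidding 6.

4

Suppose Bidder 1 bids 3 and Bidder 3 bids 3.
Bid 6: wins, pays 6, utility 6 - 6 = 0.
Bid 4: wins, pays 4, utility 6 - 4 = 2.
So bidding 4 beats truth here (2 > 0).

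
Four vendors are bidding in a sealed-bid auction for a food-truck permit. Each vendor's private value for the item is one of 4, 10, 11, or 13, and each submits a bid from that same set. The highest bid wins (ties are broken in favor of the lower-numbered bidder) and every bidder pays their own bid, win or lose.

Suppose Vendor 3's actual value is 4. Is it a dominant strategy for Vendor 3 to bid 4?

Yes

Check each profile of the others' bids and compare truth against every alternative bid.
Others bid (4, 13, 4): truth gives -4, best alternative gives -10.
Others bid (4, 13, 10): truth gives -4, best alternative gives -10.
Others bid (4, 13, 11): truth gives -4, best alternative gives -10.
Others bid (4, 13, 13): truth gives -4, best alternative gives -10.
Others bid (10, 13, 4): truth gives -4, best alternative gives -10.
Others bid (10, 13, 10): truth gives -4, best alternative gives -10.
(Remaining 58 profiles checked similarly; truth is weakly best in each.)
In every case the truthful bid is at least as good as any alternative, so it is a dominant strategy.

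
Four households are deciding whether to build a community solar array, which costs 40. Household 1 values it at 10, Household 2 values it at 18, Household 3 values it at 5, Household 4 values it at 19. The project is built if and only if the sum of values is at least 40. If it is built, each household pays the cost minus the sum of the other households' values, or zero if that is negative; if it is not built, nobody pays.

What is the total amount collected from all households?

13

Total value 52 ≥ cost 40, so it is built.
Household 1: others sum to 42; max(0, 40 - 42) = 0.
Household 2: others sum to 34; max(0, 40 - 34) = 6.
Household 3: others sum to 47; max(0, 40 - 47) = 0.
Household 4: others sum to 33; max(0, 40 - 33) = 7.
Total collected = 0 + 6 + 0 + 7 = 13.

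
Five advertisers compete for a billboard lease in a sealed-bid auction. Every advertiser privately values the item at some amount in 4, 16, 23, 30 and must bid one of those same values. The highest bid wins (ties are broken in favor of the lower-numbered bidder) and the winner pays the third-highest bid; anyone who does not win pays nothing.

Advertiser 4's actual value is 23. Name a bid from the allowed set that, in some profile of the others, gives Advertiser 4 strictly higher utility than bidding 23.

30

Suppose Advertiser 1 bids 4, Advertiser 2 bids 4, Advertiser 3 bids 4 and Advertiser 5 bids 30.
Bid 23: loses, pays 0, utility 0.
Bid 30: wins, pays 4, utility 23 - 4 = 19.
So bidding 30 beats truth here (19 > 0).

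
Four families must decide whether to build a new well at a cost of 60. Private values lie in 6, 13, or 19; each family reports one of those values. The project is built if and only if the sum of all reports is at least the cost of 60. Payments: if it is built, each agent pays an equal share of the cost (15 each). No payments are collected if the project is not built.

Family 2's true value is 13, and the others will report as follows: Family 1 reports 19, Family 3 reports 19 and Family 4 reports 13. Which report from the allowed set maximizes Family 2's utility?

Report 6: project not built, utility 0.
Report 13: project built, pays 15, utility 13 - 15 = -2.
Report 19: project built, pays 15, utility 13 - 15 = -2.
The best choice is 6 with utility 0.

6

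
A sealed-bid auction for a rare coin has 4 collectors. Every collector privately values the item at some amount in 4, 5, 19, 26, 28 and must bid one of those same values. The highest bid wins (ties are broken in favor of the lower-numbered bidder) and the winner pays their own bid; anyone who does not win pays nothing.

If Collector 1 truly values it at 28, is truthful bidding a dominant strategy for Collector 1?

No

Consider the case where Collector 2 bids 4, Collector 3 bids 4 and Collector 4 bids 4.
Truthful bid 28: wins, pays 28, utility 28 - 28 = 0.
Bid 4 instead: wins, pays 4, utility 28 - 4 = 24.
Since 24 > 0, bidding 4 is strictly better here, so truthful bidding is not dominant.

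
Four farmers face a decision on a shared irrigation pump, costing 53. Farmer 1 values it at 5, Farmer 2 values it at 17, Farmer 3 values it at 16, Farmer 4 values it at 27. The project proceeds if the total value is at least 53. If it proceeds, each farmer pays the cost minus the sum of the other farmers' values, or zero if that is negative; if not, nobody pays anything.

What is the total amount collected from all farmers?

Total value 65 ≥ cost 53, so it is built.
Farmer 1: others sum to 60; max(0, 53 - 60) = 0.
Farmer 2: others sum to 48; max(0, 53 - 48) = 5.
Farmer 3: others sum to 49; max(0, 53 - 49) = 4.
Farmer 4: others sum to 38; max(0, 53 - 38) = 15.
Total collected = 0 + 5 + 4 + 15 = 24.

24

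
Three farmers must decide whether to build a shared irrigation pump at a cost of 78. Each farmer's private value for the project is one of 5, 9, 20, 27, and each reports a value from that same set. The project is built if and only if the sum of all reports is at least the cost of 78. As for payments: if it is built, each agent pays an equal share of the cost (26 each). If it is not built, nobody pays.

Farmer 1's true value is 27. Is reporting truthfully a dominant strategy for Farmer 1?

Yes

Check each profile of the others' reports and compare truth against every alternative report.
Others report (27, 27): truth gives 1, best alternative gives 0.
Others report (5, 5): truth gives 0, best alternative gives 0.
Others report (5, 9): truth gives 0, best alternative gives 0.
Others report (5, 20): truth gives 0, best alternative gives 0.
Others report (5, 27): truth gives 0, best alternative gives 0.
Others report (9, 5): truth gives 0, best alternative gives 0.
(Remaining 10 profiles checked similarly; truth is weakly best in each.)
In every case the truthful report is at least as good as any alternative, so it is a dominant strategy.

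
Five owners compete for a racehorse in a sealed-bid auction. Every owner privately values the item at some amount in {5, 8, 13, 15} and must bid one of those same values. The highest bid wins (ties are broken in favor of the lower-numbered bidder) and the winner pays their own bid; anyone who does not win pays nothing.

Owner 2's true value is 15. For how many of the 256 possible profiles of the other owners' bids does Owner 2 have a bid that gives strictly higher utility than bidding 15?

54

Others bid (5, 5, 5, 5): truth gives 0; bid 8 gives 7 > 0. Violating.
Others bid (5, 5, 5, 8): truth gives 0; bid 8 gives 7 > 0. Violating.
Others bid (5, 5, 5, 13): truth gives 0; bid 13 gives 2 > 0. Violating.
Others bid (5, 5, 8, 5): truth gives 0; bid 8 gives 7 > 0. Violating.
Others bid (5, 5, 5, 15): truth gives 0; no alternative beats it.
Others bid (5, 5, 8, 15): truth gives 0; no alternative beats it.
(Checking all 256 profiles: 54 have a profitable deviation, 202 do not.)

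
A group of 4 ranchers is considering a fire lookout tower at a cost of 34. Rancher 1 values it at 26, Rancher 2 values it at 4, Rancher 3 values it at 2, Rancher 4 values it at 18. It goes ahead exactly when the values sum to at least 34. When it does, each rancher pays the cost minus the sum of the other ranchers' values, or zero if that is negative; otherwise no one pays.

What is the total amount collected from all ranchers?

12

Total value 50 ≥ cost 34, so it is built.
Rancher 1: others sum to 24; max(0, 34 - 24) = 10.
Rancher 2: others sum to 46; max(0, 34 - 46) = 0.
Rancher 3: others sum to 48; max(0, 34 - 48) = 0.
Rancher 4: others sum to 32; max(0, 34 - 32) = 2.
Total collected = 10 + 0 + 0 + 2 = 12.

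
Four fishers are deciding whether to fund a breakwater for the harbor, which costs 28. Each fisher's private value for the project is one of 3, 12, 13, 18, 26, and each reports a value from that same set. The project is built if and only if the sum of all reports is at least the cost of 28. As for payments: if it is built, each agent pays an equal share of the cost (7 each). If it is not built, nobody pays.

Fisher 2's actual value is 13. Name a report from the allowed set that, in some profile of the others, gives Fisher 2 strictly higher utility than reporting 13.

26

Suppose Fisher 1 reports 3, Fisher 3 reports 3 and Fisher 4 reports 3.
Report 13: project not built, utility 0.
Report 26: project built, pays 7, utility 13 - 7 = 6.
So reporting 26 beats truth here (6 > 0).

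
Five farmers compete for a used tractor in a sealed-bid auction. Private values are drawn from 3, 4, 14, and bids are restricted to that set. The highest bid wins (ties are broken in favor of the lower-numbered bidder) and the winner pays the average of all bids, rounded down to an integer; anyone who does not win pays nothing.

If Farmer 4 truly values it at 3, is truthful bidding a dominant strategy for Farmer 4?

Check each profile of the others' bids and compare truth against every alternative bid.
Others bid (3, 3, 3, 3): truth gives 0, best alternative gives 0.
Others bid (3, 3, 3, 4): truth gives 0, best alternative gives 0.
Others bid (3, 3, 3, 14): truth gives 0, best alternative gives 0.
Others bid (3, 3, 4, 3): truth gives 0, best alternative gives 0.
Others bid (3, 3, 4, 4): truth gives 0, best alternative gives 0.
Others bid (3, 3, 4, 14): truth gives 0, best alternative gives 0.
(Remaining 75 profiles checked similarly; truth is weakly best in each.)
In every case the truthful bid is at least as good as any alternative, so it is a dominant strategy.

Yes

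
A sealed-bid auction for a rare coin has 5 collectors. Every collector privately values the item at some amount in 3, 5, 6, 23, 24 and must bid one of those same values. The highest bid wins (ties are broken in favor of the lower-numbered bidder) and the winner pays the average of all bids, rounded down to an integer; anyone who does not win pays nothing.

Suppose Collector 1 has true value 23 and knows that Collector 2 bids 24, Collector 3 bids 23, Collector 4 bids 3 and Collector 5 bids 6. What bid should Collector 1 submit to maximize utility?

24

Bid 3: loses, pays 0, utility 0.
Bid 5: loses, pays 0, utility 0.
Bid 6: loses, pays 0, utility 0.
Bid 23: loses, pays 0, utility 0.
Bid 24: wins, pays 16, utility 23 - 16 = 7.
The best choice is 24 with utility 7.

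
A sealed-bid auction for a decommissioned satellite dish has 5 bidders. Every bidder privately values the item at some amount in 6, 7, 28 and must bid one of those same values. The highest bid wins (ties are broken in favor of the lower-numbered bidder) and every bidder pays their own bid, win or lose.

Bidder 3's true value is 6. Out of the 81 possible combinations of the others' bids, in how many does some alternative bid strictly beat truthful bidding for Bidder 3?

Others bid (6, 6, 6, 6): truth gives -6; bid 7 gives -1 > -6. Violating.
Others bid (6, 6, 6, 7): truth gives -6; bid 7 gives -1 > -6. Violating.
Others bid (6, 6, 7, 6): truth gives -6; bid 7 gives -1 > -6. Violating.
Others bid (6, 6, 7, 7): truth gives -6; bid 7 gives -1 > -6. Violating.
Others bid (6, 6, 6, 28): truth gives -6; no alternative beats it.
Others bid (6, 6, 7, 28): truth gives -6; no alternative beats it.
(Checking all 81 profiles: 4 have a profitable deviation, 77 do not.)

4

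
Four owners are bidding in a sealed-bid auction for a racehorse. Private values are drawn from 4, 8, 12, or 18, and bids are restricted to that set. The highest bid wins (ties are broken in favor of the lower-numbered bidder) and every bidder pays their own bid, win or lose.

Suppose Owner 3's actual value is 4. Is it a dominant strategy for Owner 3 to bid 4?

Yes

Check each profile of the others' bids and compare truth against every alternative bid.
Others bid (4, 4, 12): truth gives -4, best alternative gives -8.
Others bid (4, 4, 18): truth gives -4, best alternative gives -8.
Others bid (4, 8, 4): truth gives -4, best alternative gives -8.
Others bid (4, 8, 8): truth gives -4, best alternative gives -8.
Others bid (4, 8, 12): truth gives -4, best alternative gives -8.
Others bid (4, 8, 18): truth gives -4, best alternative gives -8.
(Remaining 58 profiles checked similarly; truth is weakly best in each.)
In every case the truthful bid is at least as good as any alternative, so it is a dominant strategy.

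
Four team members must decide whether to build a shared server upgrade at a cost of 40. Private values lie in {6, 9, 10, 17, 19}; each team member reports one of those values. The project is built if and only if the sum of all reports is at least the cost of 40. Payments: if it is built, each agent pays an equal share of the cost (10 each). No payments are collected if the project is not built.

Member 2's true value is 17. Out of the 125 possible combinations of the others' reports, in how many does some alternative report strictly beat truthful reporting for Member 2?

Others report (6, 6, 9): truth gives 0; report 19 gives 7 > 0. Violating.
Others report (6, 6, 10): truth gives 0; report 19 gives 7 > 0. Violating.
Others report (6, 9, 6): truth gives 0; report 19 gives 7 > 0. Violating.
Others report (6, 10, 6): truth gives 0; report 19 gives 7 > 0. Violating.
Others report (6, 6, 6): truth gives 0; no alternative beats it.
Others report (6, 6, 17): truth gives 7; no alternative beats it.
(Checking all 125 profiles: 6 have a profitable deviation, 119 do not.)

6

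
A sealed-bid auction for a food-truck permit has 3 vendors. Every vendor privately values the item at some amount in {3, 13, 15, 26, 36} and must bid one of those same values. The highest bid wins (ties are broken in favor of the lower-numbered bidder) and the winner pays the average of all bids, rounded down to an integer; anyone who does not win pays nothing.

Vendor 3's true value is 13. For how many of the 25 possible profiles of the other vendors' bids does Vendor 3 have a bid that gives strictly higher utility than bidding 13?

Others bid (3, 13): truth gives 0; bid 15 gives 3 > 0. Violating.
Others bid (13, 3): truth gives 0; bid 15 gives 3 > 0. Violating.
Others bid (3, 3): truth gives 7; no alternative beats it.
Others bid (3, 15): truth gives 0; no alternative beats it.
(Checking all 25 profiles: 2 have a profitable deviation, 23 do not.)

2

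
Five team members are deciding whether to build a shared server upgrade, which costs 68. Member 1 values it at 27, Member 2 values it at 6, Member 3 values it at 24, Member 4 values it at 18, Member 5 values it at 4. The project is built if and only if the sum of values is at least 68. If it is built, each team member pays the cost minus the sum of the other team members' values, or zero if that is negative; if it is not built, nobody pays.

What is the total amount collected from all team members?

36

Total value 79 ≥ cost 68, so it is built.
Member 1: others sum to 52; max(0, 68 - 52) = 16.
Member 2: others sum to 73; max(0, 68 - 73) = 0.
Member 3: others sum to 55; max(0, 68 - 55) = 13.
Member 4: others sum to 61; max(0, 68 - 61) = 7.
Member 5: others sum to 75; max(0, 68 - 75) = 0.
Total collected = 16 + 0 + 13 + 7 + 0 = 36.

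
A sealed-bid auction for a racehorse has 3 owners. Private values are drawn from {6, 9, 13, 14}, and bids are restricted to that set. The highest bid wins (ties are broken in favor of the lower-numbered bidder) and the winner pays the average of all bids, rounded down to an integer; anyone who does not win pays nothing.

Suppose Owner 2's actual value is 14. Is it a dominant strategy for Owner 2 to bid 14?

Consider the case where Owner 1 bids 6 and Owner 3 bids 6.
Truthful bid 14: wins, pays 8, utility 14 - 8 = 6.
Bid 9 instead: wins, pays 7, utility 14 - 7 = 7.
Since 7 > 6, bidding 9 is strictly better here, so truthful bidding is not dominant.

No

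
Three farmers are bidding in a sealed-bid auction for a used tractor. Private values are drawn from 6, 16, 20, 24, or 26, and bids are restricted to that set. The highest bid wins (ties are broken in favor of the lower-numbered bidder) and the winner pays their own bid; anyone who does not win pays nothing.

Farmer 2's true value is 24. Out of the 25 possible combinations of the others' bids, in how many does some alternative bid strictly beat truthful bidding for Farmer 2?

6

Others bid (6, 6): truth gives 0; bid 16 gives 8 > 0. Violating.
Others bid (6, 16): truth gives 0; bid 16 gives 8 > 0. Violating.
Others bid (6, 20): truth gives 0; bid 20 gives 4 > 0. Violating.
Others bid (16, 6): truth gives 0; bid 20 gives 4 > 0. Violating.
Others bid (6, 24): truth gives 0; no alternative beats it.
Others bid (6, 26): truth gives 0; no alternative beats it.
(Checking all 25 profiles: 6 have a profitable deviation, 19 do not.)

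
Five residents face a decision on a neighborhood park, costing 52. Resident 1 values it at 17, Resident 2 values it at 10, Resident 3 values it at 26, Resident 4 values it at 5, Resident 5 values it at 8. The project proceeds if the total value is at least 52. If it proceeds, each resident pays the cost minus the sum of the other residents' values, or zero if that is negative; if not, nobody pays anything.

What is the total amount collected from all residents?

15

Total value 66 ≥ cost 52, so it is built.
Resident 1: others sum to 49; max(0, 52 - 49) = 3.
Resident 2: others sum to 56; max(0, 52 - 56) = 0.
Resident 3: others sum to 40; max(0, 52 - 40) = 12.
Resident 4: others sum to 61; max(0, 52 - 61) = 0.
Resident 5: others sum to 58; max(0, 52 - 58) = 0.
Total collected = 3 + 0 + 12 + 0 + 0 = 15.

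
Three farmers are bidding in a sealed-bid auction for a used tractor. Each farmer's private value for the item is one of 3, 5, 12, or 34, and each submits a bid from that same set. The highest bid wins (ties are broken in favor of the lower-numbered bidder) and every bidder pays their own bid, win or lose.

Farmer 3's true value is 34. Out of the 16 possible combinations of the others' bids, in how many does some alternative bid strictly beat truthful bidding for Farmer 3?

11

Others bid (3, 3): truth gives 0; bid 5 gives 29 > 0. Violating.
Others bid (3, 5): truth gives 0; bid 12 gives 22 > 0. Violating.
Others bid (3, 34): truth gives -34; bid 3 gives -3 > -34. Violating.
Others bid (5, 3): truth gives 0; bid 12 gives 22 > 0. Violating.
Others bid (3, 12): truth gives 0; no alternative beats it.
Others bid (5, 12): truth gives 0; no alternative beats it.
(Checking all 16 profiles: 11 have a profitable deviation, 5 do not.)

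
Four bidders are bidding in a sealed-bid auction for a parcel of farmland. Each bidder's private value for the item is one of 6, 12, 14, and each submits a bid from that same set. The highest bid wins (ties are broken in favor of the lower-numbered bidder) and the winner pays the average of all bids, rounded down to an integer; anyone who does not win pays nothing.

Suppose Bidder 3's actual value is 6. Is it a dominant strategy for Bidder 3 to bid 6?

Yes

Check each profile of the others' bids and compare truth against every alternative bid.
Others bid (6, 6, 12): truth gives 0, best alternative gives -3.
Others bid (6, 6, 6): truth gives 0, best alternative gives -1.
Others bid (6, 6, 14): truth gives 0, best alternative gives 0.
Others bid (6, 12, 6): truth gives 0, best alternative gives 0.
Others bid (6, 12, 12): truth gives 0, best alternative gives 0.
Others bid (6, 12, 14): truth gives 0, best alternative gives 0.
(Remaining 21 profiles checked similarly; truth is weakly best in each.)
In every case the truthful bid is at least as good as any alternative, so it is a dominant strategy.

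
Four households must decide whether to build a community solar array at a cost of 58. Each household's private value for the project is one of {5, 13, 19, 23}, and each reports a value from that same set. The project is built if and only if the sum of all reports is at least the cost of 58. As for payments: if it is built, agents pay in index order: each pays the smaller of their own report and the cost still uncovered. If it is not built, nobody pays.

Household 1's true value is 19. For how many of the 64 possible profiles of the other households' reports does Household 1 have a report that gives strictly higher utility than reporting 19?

35

Others report (5, 19, 23): truth gives 0; report 13 gives 6 > 0. Violating.
Others report (5, 23, 19): truth gives 0; report 13 gives 6 > 0. Violating.
Others report (5, 23, 23): truth gives 0; report 13 gives 6 > 0. Violating.
Others report (13, 13, 19): truth gives 0; report 13 gives 6 > 0. Violating.
Others report (5, 5, 5): truth gives 0; no alternative beats it.
Others report (5, 5, 13): truth gives 0; no alternative beats it.
(Checking all 64 profiles: 35 have a profitable deviation, 29 do not.)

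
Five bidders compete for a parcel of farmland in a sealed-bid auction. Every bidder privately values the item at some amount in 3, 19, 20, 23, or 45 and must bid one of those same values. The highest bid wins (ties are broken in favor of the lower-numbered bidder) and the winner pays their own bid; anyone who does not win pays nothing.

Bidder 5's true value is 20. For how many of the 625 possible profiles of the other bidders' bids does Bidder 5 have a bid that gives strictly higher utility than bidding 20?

Others bid (3, 3, 3, 3): truth gives 0; bid 19 gives 1 > 0. Violating.
Others bid (3, 3, 3, 19): truth gives 0; no alternative beats it.
Others bid (3, 3, 3, 20): truth gives 0; no alternative beats it.
(Checking all 625 profiles: 1 has a profitable deviation, 624 do not.)

1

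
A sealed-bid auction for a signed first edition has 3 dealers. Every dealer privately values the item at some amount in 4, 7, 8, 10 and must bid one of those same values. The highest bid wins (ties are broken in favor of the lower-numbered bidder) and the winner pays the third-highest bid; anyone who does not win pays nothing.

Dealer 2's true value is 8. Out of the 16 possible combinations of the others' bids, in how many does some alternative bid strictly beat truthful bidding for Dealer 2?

4

Others bid (4, 10): truth gives 0; bid 10 gives 4 > 0. Violating.
Others bid (7, 10): truth gives 0; bid 10 gives 1 > 0. Violating.
Others bid (8, 4): truth gives 0; bid 10 gives 4 > 0. Violating.
Others bid (8, 7): truth gives 0; bid 10 gives 1 > 0. Violating.
Others bid (4, 4): truth gives 4; no alternative beats it.
Others bid (4, 7): truth gives 4; no alternative beats it.
(Checking all 16 profiles: 4 have a profitable deviation, 12 do not.)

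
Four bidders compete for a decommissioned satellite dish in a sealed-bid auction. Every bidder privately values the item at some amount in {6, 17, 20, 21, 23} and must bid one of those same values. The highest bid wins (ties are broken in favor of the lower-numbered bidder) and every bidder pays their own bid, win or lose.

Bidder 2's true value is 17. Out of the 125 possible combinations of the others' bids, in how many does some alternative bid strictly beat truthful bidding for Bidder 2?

Others bid (6, 6, 20): truth gives -17; bid 20 gives -3 > -17. Violating.
Others bid (6, 6, 21): truth gives -17; bid 21 gives -4 > -17. Violating.
Others bid (6, 6, 23): truth gives -17; bid 6 gives -6 > -17. Violating.
Others bid (6, 17, 20): truth gives -17; bid 20 gives -3 > -17. Violating.
Others bid (6, 6, 6): truth gives 0; no alternative beats it.
Others bid (6, 6, 17): truth gives 0; no alternative beats it.
(Checking all 125 profiles: 121 have a profitable deviation, 4 do not.)

121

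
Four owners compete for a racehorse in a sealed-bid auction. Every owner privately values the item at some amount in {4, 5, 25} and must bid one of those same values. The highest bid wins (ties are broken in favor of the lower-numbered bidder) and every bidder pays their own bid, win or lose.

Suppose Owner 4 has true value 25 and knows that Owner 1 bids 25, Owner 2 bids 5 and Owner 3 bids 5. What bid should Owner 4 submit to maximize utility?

Bid 4: loses but pays 4, utility -4.
Bid 5: loses but pays 5, utility -5.
Bid 25: loses but pays 25, utility -25.
The best choice is 4 with utility -4.

4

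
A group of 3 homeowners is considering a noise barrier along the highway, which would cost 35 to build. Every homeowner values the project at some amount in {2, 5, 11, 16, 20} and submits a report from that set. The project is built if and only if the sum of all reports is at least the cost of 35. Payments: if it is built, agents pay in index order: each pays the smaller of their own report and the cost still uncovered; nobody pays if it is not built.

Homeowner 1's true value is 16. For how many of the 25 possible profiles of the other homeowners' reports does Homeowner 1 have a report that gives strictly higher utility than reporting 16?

Others report (5, 20): truth gives 0; report 11 gives 5 > 0. Violating.
Others report (11, 16): truth gives 0; report 11 gives 5 > 0. Violating.
Others report (11, 20): truth gives 0; report 5 gives 11 > 0. Violating.
Others report (16, 11): truth gives 0; report 11 gives 5 > 0. Violating.
Others report (2, 2): truth gives 0; no alternative beats it.
Others report (2, 5): truth gives 0; no alternative beats it.
(Checking all 25 profiles: 10 have a profitable deviation, 15 do not.)

10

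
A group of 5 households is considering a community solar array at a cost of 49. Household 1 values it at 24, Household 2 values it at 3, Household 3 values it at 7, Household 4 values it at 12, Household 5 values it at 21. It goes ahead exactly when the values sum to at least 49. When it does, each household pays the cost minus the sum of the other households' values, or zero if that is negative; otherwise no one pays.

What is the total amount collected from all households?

Total value 67 ≥ cost 49, so it is built.
Household 1: others sum to 43; max(0, 49 - 43) = 6.
Household 2: others sum to 64; max(0, 49 - 64) = 0.
Household 3: others sum to 60; max(0, 49 - 60) = 0.
Household 4: others sum to 55; max(0, 49 - 55) = 0.
Household 5: others sum to 46; max(0, 49 - 46) = 3.
Total collected = 6 + 0 + 0 + 0 + 3 = 9.

9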